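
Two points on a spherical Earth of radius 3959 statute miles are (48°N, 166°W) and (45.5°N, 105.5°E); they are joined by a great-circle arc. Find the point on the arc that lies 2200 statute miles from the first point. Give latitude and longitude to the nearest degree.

≈ (56°N, 143°E)

Convert each endpoint to a unit vector on the sphere (x = cos φ cos λ, y = cos φ sin λ, z = sin φ).
The central angle between the endpoints is δ = arccos(p₁·p₂) ≈ 0.998 rad (57.2°). The total great-circle distance is δ·R ≈ 0.998 × 3959 ≈ 3949 mi, so the target fraction is f = 2200/3949 ≈ 0.557.
Interpolate at f ≈ 0.557 with slerp weights a = sin((1−f)δ)/sin δ ≈ 0.509, b = sin(fδ)/sin δ ≈ 0.628.
p = a·p₁ + b·p₂ ≈ (-0.448, 0.342, 0.826); φ = arcsin(p_z) ≈ 55.70°, λ = atan2(p_y, p_x) ≈ 142.67°.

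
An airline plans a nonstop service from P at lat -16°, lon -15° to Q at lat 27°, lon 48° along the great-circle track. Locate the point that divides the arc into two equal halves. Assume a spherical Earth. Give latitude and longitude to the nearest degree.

≈ lat 6°, lon 15°

From cos δ = sin φ₁ sin φ₂ + cos φ₁ cos φ₂ cos Δλ, the central angle is δ ≈ 1.304 rad (74.7°).
Interpolate at f = 1/2 with slerp weights a = sin((1−f)δ)/sin δ ≈ 0.629, b = sin(fδ)/sin δ ≈ 0.629.
p = a·p₁ + b·p₂ ≈ (0.959, 0.260, 0.112); φ = arcsin(p_z) ≈ 6.44°, λ = atan2(p_y, p_x) ≈ 15.17°.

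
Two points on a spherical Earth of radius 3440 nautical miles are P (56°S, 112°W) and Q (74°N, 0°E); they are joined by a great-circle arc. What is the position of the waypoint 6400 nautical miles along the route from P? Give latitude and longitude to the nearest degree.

Convert each endpoint to a unit vector on the sphere (x = cos φ cos λ, y = cos φ sin λ, z = sin φ).
The central angle between the endpoints is δ = arccos(p₁·p₂) ≈ 2.596 rad (148.7°). The total great-circle distance is δ·R ≈ 2.596 × 3440 ≈ 8929 nmi, so the target fraction is f = 6400/8929 ≈ 0.717.
Interpolate at f ≈ 0.717 with slerp weights a = sin((1−f)δ)/sin δ ≈ 1.292, b = sin(fδ)/sin δ ≈ 1.846.
p = a·p₁ + b·p₂ ≈ (0.238, -0.670, 0.703); φ = arcsin(p_z) ≈ 44.69°, λ = atan2(p_y, p_x) ≈ -70.43°.

≈ (45°N, 70°W)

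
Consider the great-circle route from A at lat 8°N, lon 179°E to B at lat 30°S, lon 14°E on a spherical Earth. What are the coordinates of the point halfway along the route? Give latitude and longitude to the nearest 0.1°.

Convert each endpoint to a unit vector on the sphere (x = cos φ cos λ, y = cos φ sin λ, z = sin φ).
The central angle between the endpoints is δ = arccos(p₁·p₂) ≈ 2.686 rad (153.9°).
Interpolate at f = 1/2 with slerp weights a = sin((1−f)δ)/sin δ ≈ 2.214, b = sin(fδ)/sin δ ≈ 2.214.
p = a·p₁ + b·p₂ ≈ (-0.332, 0.502, -0.799); φ = arcsin(p_z) ≈ -53.01°, λ = atan2(p_y, p_x) ≈ 123.45°.

≈ lat 53.0°S, lon 123.4°E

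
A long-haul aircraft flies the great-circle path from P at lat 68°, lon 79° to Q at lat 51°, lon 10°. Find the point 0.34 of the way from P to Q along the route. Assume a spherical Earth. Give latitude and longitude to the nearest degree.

≈ lat 66°, lon 47°

From cos δ = sin φ₁ sin φ₂ + cos φ₁ cos φ₂ cos Δλ, the central angle is δ ≈ 0.635 rad (36.4°).
Interpolate at f = 0.34 with slerp weights a = sin((1−f)δ)/sin δ ≈ 0.686, b = sin(fδ)/sin δ ≈ 0.361.
p = a·p₁ + b·p₂ ≈ (0.273, 0.292, 0.917); φ = arcsin(p_z) ≈ 66.46°, λ = atan2(p_y, p_x) ≈ 46.91°.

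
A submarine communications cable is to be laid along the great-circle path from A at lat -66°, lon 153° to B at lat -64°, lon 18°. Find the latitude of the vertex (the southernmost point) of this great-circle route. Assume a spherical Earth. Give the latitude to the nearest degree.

≈ -80°

The great circle lies in the plane with unit normal n̂ = (p₁ × p₂)/|p₁ × p₂|.
Here n̂_z ≈ -0.175; the vertex latitude is φ_max = arccos|n̂_z| ≈ 79.9°.
Check via Clairaut: cos φ_max = |cos φ₁| · sin C = cos(66.0°)·sin(154.5°) ≈ 0.175, again giving ≈ 79.9°.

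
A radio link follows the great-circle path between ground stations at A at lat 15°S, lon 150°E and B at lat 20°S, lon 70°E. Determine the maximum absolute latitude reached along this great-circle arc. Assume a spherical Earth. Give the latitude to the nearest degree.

The great circle lies in the plane with unit normal n̂ = (p₁ × p₂)/|p₁ × p₂|.
Here n̂_z ≈ -0.922; the vertex latitude is φ_max = arccos|n̂_z| ≈ 22.7°.
Check via Clairaut: cos φ_max = |cos φ₁| · sin C = cos(15.0°)·sin(107.3°) ≈ 0.922, again giving ≈ 22.7°.

≈ 23°S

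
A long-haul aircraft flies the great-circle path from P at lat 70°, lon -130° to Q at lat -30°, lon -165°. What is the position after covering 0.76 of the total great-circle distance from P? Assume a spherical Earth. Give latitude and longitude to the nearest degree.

Write both endpoints as unit vectors p₁, p₂ with components (cos φ cos λ, cos φ sin λ, sin φ).
The central angle between the endpoints is δ = arccos(p₁·p₂) ≈ 1.800 rad (103.1°).
Interpolate at f = 0.76 with slerp weights a = sin((1−f)δ)/sin δ ≈ 0.430, b = sin(fδ)/sin δ ≈ 1.006.
p = a·p₁ + b·p₂ ≈ (-0.936, -0.338, -0.099); φ = arcsin(p_z) ≈ -5.68°, λ = atan2(p_y, p_x) ≈ -160.14°.

≈ lat -6°, lon -160°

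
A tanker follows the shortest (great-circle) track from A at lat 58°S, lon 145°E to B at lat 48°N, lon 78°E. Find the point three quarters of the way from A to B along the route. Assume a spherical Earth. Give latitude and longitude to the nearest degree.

From cos δ = sin φ₁ sin φ₂ + cos φ₁ cos φ₂ cos Δλ, the central angle is δ ≈ 2.085 rad (119.5°).
Interpolate at f = 3/4 with slerp weights a = sin((1−f)δ)/sin δ ≈ 0.572, b = sin(fδ)/sin δ ≈ 1.148.
p = a·p₁ + b·p₂ ≈ (-0.088, 0.925, 0.368); φ = arcsin(p_z) ≈ 21.62°, λ = atan2(p_y, p_x) ≈ 95.46°.

≈ lat 22°N, lon 95°E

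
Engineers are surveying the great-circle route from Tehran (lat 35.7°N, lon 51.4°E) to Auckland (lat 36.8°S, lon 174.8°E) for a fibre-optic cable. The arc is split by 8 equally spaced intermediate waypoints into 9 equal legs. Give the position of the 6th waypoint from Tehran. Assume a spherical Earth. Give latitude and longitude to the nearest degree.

≈ lat 15°S, lon 130°E

Write both endpoints as unit vectors p₁, p₂ with components (cos φ cos λ, cos φ sin λ, sin φ).
The central angle between the endpoints is δ = arccos(p₁·p₂) ≈ 2.357 rad (135.0°).
Interpolate at f = 6/9 with slerp weights a = sin((1−f)δ)/sin δ ≈ 1.001, b = sin(fδ)/sin δ ≈ 1.415.
p = a·p₁ + b·p₂ ≈ (-0.621, 0.738, -0.264); φ = arcsin(p_z) ≈ -15.29°, λ = atan2(p_y, p_x) ≈ 130.10°.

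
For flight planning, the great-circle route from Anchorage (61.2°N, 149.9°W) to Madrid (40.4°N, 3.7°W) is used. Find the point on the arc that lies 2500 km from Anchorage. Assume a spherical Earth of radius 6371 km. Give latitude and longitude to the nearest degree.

≈ 77°N, 101°W

Convert each endpoint to a unit vector on the sphere (x = cos φ cos λ, y = cos φ sin λ, z = sin φ).
The central angle between the endpoints is δ = arccos(p₁·p₂) ≈ 1.305 rad (74.7°). The total great-circle distance is δ·R ≈ 1.305 × 6371 ≈ 8311 km, so the target fraction is f = 2500/8311 ≈ 0.301.
Interpolate at f ≈ 0.301 with slerp weights a = sin((1−f)δ)/sin δ ≈ 0.820, b = sin(fδ)/sin δ ≈ 0.396.
p = a·p₁ + b·p₂ ≈ (-0.040, -0.218, 0.975); φ = arcsin(p_z) ≈ 77.22°, λ = atan2(p_y, p_x) ≈ -100.53°.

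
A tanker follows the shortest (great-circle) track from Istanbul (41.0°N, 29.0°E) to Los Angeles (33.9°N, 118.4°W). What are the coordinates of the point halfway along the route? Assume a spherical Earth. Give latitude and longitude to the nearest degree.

Write both endpoints as unit vectors p₁, p₂ with components (cos φ cos λ, cos φ sin λ, sin φ).
The central angle between the endpoints is δ = arccos(p₁·p₂) ≈ 1.733 rad (99.3°).
Interpolate at f = 1/2 with slerp weights a = sin((1−f)δ)/sin δ ≈ 0.772, b = sin(fδ)/sin δ ≈ 0.772.
p = a·p₁ + b·p₂ ≈ (0.205, -0.281, 0.937); φ = arcsin(p_z) ≈ 69.63°, λ = atan2(p_y, p_x) ≈ -53.93°.

≈ (70°N, 54°W)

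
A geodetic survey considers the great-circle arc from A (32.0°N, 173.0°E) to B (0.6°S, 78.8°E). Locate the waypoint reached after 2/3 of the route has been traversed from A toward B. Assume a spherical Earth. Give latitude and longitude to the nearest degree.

The haversine formula gives a central angle δ ≈ 1.639 rad (93.9°) between the endpoints.
Interpolate at f = 2/3 with slerp weights a = sin((1−f)δ)/sin δ ≈ 0.521, b = sin(fδ)/sin δ ≈ 0.890.
p = a·p₁ + b·p₂ ≈ (-0.265, 0.927, 0.267); φ = arcsin(p_z) ≈ 15.46°, λ = atan2(p_y, p_x) ≈ 105.98°.

≈ (15°N, 106°E)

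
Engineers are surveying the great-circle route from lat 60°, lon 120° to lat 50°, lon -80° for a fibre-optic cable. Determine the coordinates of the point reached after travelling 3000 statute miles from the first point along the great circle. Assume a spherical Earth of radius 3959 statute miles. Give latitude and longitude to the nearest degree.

From cos δ = sin φ₁ sin φ₂ + cos φ₁ cos φ₂ cos Δλ, the central angle is δ ≈ 1.201 rad (68.8°). The total great-circle distance is δ·R ≈ 1.201 × 3959 ≈ 4755 mi, so the target fraction is f = 3000/4755 ≈ 0.631.
Interpolate at f ≈ 0.631 with slerp weights a = sin((1−f)δ)/sin δ ≈ 0.460, b = sin(fδ)/sin δ ≈ 0.737.
p = a·p₁ + b·p₂ ≈ (-0.033, -0.267, 0.963); φ = arcsin(p_z) ≈ 74.37°, λ = atan2(p_y, p_x) ≈ -96.97°.

≈ lat 74°, lon -97°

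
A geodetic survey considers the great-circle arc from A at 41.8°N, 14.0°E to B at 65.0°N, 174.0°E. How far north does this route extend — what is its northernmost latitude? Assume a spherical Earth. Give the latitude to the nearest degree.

The great circle lies in the plane with unit normal n̂ = (p₁ × p₂)/|p₁ × p₂|.
Here n̂_z ≈ +0.113; the vertex latitude is φ_max = arccos|n̂_z| ≈ 83.5°.
Check via Clairaut: cos φ_max = |cos φ₁| · sin C = cos(41.8°)·sin(8.7°) ≈ 0.113, again giving ≈ 83.5°.

≈ 83°N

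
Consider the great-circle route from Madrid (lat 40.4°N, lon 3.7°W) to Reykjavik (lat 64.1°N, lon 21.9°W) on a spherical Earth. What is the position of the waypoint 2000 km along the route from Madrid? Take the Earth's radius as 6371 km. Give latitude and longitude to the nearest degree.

Write both endpoints as unit vectors p₁, p₂ with components (cos φ cos λ, cos φ sin λ, sin φ).
The central angle between the endpoints is δ = arccos(p₁·p₂) ≈ 0.453 rad (26.0°). The total great-circle distance is δ·R ≈ 0.453 × 6371 ≈ 2888 km, so the target fraction is f = 2000/2888 ≈ 0.693.
Interpolate at f ≈ 0.693 with slerp weights a = sin((1−f)δ)/sin δ ≈ 0.317, b = sin(fδ)/sin δ ≈ 0.705.
p = a·p₁ + b·p₂ ≈ (0.527, -0.130, 0.840); φ = arcsin(p_z) ≈ 57.13°, λ = atan2(p_y, p_x) ≈ -13.91°.

≈ lat 57°N, lon 14°W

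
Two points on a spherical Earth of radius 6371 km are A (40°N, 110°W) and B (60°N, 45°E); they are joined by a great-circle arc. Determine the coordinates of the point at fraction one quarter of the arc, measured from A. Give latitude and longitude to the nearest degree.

≈ (59°N, 102°W)

Convert each endpoint to a unit vector on the sphere (x = cos φ cos λ, y = cos φ sin λ, z = sin φ).
The central angle between the endpoints is δ = arccos(p₁·p₂) ≈ 1.360 rad (77.9°).
Interpolate at f = 1/4 with slerp weights a = sin((1−f)δ)/sin δ ≈ 0.871, b = sin(fδ)/sin δ ≈ 0.341.
p = a·p₁ + b·p₂ ≈ (-0.108, -0.507, 0.855); φ = arcsin(p_z) ≈ 58.80°, λ = atan2(p_y, p_x) ≈ -102.00°.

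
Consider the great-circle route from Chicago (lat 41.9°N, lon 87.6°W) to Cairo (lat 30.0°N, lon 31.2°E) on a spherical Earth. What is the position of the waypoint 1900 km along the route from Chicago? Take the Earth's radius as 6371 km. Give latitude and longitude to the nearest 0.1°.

Write both endpoints as unit vectors p₁, p₂ with components (cos φ cos λ, cos φ sin λ, sin φ).
The central angle between the endpoints is δ = arccos(p₁·p₂) ≈ 1.547 rad (88.7°). The total great-circle distance is δ·R ≈ 1.547 × 6371 ≈ 9859 km, so the target fraction is f = 1900/9859 ≈ 0.193.
Interpolate at f ≈ 0.193 with slerp weights a = sin((1−f)δ)/sin δ ≈ 0.949, b = sin(fδ)/sin δ ≈ 0.294.
p = a·p₁ + b·p₂ ≈ (0.247, -0.574, 0.781); φ = arcsin(p_z) ≈ 51.33°, λ = atan2(p_y, p_x) ≈ -66.69°.

≈ lat 51.3°N, lon 66.7°W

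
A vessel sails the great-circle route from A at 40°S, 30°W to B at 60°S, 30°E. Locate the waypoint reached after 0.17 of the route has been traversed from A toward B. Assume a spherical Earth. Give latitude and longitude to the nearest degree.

From cos δ = sin φ₁ sin φ₂ + cos φ₁ cos φ₂ cos Δλ, the central angle is δ ≈ 0.725 rad (41.6°).
Interpolate at f = 0.17 with slerp weights a = sin((1−f)δ)/sin δ ≈ 0.854, b = sin(fδ)/sin δ ≈ 0.185.
p = a·p₁ + b·p₂ ≈ (0.647, -0.281, -0.709); φ = arcsin(p_z) ≈ -45.18°, λ = atan2(p_y, p_x) ≈ -23.46°.

≈ 45°S, 23°W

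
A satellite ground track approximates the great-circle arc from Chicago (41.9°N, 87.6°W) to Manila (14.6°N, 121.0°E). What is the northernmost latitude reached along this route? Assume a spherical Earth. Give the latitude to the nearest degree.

The great circle lies in the plane with unit normal n̂ = (p₁ × p₂)/|p₁ × p₂|.
Here n̂_z ≈ -0.389; the vertex latitude is φ_max = arccos|n̂_z| ≈ 67.1°.
Check via Clairaut: cos φ_max = |cos φ₁| · sin C = cos(41.9°)·sin(31.5°) ≈ 0.389, again giving ≈ 67.1°.

≈ 67°N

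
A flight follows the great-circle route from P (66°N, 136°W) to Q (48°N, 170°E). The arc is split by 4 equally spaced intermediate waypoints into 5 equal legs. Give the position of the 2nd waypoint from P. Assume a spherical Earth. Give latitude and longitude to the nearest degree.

≈ (62°N, 165°W)

From cos δ = sin φ₁ sin φ₂ + cos φ₁ cos φ₂ cos Δλ, the central angle is δ ≈ 0.576 rad (33.0°).
Interpolate at f = 2/5 with slerp weights a = sin((1−f)δ)/sin δ ≈ 0.622, b = sin(fδ)/sin δ ≈ 0.419.
p = a·p₁ + b·p₂ ≈ (-0.458, -0.127, 0.880); φ = arcsin(p_z) ≈ 61.61°, λ = atan2(p_y, p_x) ≈ -164.51°.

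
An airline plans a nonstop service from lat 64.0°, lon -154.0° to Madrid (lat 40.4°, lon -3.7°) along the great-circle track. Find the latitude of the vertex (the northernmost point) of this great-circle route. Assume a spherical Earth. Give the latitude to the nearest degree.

≈ 80°

The great circle lies in the plane with unit normal n̂ = (p₁ × p₂)/|p₁ × p₂|.
Here n̂_z ≈ +0.173; the vertex latitude is φ_max = arccos|n̂_z| ≈ 80.0°.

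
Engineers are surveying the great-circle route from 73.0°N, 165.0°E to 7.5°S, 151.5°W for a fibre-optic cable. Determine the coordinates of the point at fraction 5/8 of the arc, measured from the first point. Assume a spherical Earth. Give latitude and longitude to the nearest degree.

≈ 24°N, 158°W

The haversine formula gives a central angle δ ≈ 1.485 rad (85.1°) between the endpoints.
Interpolate at f = 5/8 with slerp weights a = sin((1−f)δ)/sin δ ≈ 0.531, b = sin(fδ)/sin δ ≈ 0.804.
p = a·p₁ + b·p₂ ≈ (-0.850, -0.340, 0.402); φ = arcsin(p_z) ≈ 23.73°, λ = atan2(p_y, p_x) ≈ -158.20°.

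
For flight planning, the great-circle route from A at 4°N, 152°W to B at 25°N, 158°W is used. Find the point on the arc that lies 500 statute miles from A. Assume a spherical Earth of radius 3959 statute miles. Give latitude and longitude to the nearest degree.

Write both endpoints as unit vectors p₁, p₂ with components (cos φ cos λ, cos φ sin λ, sin φ).
The central angle between the endpoints is δ = arccos(p₁·p₂) ≈ 0.380 rad (21.8°). The total great-circle distance is δ·R ≈ 0.380 × 3959 ≈ 1505 mi, so the target fraction is f = 500/1505 ≈ 0.332.
Interpolate at f ≈ 0.332 with slerp weights a = sin((1−f)δ)/sin δ ≈ 0.677, b = sin(fδ)/sin δ ≈ 0.340.
p = a·p₁ + b·p₂ ≈ (-0.881, -0.432, 0.191); φ = arcsin(p_z) ≈ 10.99°, λ = atan2(p_y, p_x) ≈ -153.88°.

≈ 11°N, 154°W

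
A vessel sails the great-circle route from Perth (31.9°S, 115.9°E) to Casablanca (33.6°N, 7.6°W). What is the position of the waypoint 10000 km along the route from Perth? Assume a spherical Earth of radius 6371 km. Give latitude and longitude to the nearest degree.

Write both endpoints as unit vectors p₁, p₂ with components (cos φ cos λ, cos φ sin λ, sin φ).
The central angle between the endpoints is δ = arccos(p₁·p₂) ≈ 2.322 rad (133.1°). The total great-circle distance is δ·R ≈ 2.322 × 6371 ≈ 14795 km, so the target fraction is f = 10000/14795 ≈ 0.676.
Interpolate at f ≈ 0.676 with slerp weights a = sin((1−f)δ)/sin δ ≈ 0.936, b = sin(fδ)/sin δ ≈ 1.369.
p = a·p₁ + b·p₂ ≈ (0.783, 0.564, 0.263); φ = arcsin(p_z) ≈ 15.25°, λ = atan2(p_y, p_x) ≈ 35.75°.

≈ 15°N, 36°E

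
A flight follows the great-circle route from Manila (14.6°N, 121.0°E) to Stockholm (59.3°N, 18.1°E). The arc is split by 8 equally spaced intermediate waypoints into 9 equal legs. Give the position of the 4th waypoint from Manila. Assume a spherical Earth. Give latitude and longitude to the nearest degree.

≈ (45°N, 96°E)

Convert each endpoint to a unit vector on the sphere (x = cos φ cos λ, y = cos φ sin λ, z = sin φ).
The central angle between the endpoints is δ = arccos(p₁·p₂) ≈ 1.464 rad (83.9°).
Interpolate at f = 4/9 with slerp weights a = sin((1−f)δ)/sin δ ≈ 0.731, b = sin(fδ)/sin δ ≈ 0.609.
p = a·p₁ + b·p₂ ≈ (-0.069, 0.703, 0.708); φ = arcsin(p_z) ≈ 45.08°, λ = atan2(p_y, p_x) ≈ 95.57°.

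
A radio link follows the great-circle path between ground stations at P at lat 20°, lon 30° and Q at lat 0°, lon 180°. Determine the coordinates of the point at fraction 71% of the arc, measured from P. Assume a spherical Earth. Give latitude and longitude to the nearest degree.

≈ lat 23°, lon 144°

Convert each endpoint to a unit vector on the sphere (x = cos φ cos λ, y = cos φ sin λ, z = sin φ).
The central angle between the endpoints is δ = arccos(p₁·p₂) ≈ 2.521 rad (144.5°).
Interpolate at f = 0.71 with slerp weights a = sin((1−f)δ)/sin δ ≈ 1.149, b = sin(fδ)/sin δ ≈ 1.679.
p = a·p₁ + b·p₂ ≈ (-0.744, 0.540, 0.393); φ = arcsin(p_z) ≈ 23.14°, λ = atan2(p_y, p_x) ≈ 144.05°.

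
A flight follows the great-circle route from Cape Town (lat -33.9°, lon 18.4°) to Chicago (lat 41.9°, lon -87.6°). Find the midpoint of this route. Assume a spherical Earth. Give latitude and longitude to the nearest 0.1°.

Convert each endpoint to a unit vector on the sphere (x = cos φ cos λ, y = cos φ sin λ, z = sin φ).
The central angle between the endpoints is δ = arccos(p₁·p₂) ≈ 2.145 rad (122.9°).
Interpolate at f = 1/2 with slerp weights a = sin((1−f)δ)/sin δ ≈ 1.046, b = sin(fδ)/sin δ ≈ 1.046.
p = a·p₁ + b·p₂ ≈ (0.856, -0.504, 0.115); φ = arcsin(p_z) ≈ 6.61°, λ = atan2(p_y, p_x) ≈ -30.47°.

≈ lat 6.6°, lon -30.5°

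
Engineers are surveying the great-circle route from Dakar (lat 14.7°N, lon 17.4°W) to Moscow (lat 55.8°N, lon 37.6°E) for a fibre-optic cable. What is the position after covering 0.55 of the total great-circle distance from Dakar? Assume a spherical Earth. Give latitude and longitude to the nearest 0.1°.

≈ lat 40.4°N, lon 4.8°E

Write both endpoints as unit vectors p₁, p₂ with components (cos φ cos λ, cos φ sin λ, sin φ).
The central angle between the endpoints is δ = arccos(p₁·p₂) ≈ 1.022 rad (58.6°).
Interpolate at f = 0.55 with slerp weights a = sin((1−f)δ)/sin δ ≈ 0.520, b = sin(fδ)/sin δ ≈ 0.625.
p = a·p₁ + b·p₂ ≈ (0.758, 0.064, 0.649); φ = arcsin(p_z) ≈ 40.44°, λ = atan2(p_y, p_x) ≈ 4.81°.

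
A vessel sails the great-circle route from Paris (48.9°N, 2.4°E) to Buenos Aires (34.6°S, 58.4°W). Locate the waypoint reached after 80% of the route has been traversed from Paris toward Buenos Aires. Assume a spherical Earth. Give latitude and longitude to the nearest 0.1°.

From cos δ = sin φ₁ sin φ₂ + cos φ₁ cos φ₂ cos Δλ, the central angle is δ ≈ 1.735 rad (99.4°).
Interpolate at f = 0.80 with slerp weights a = sin((1−f)δ)/sin δ ≈ 0.345, b = sin(fδ)/sin δ ≈ 0.997.
p = a·p₁ + b·p₂ ≈ (0.656, -0.689, -0.306); φ = arcsin(p_z) ≈ -17.83°, λ = atan2(p_y, p_x) ≈ -46.40°.

≈ 17.8°S, 46.4°W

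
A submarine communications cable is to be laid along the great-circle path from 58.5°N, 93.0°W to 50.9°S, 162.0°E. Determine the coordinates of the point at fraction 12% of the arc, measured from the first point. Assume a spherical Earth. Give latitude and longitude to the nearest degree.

From cos δ = sin φ₁ sin φ₂ + cos φ₁ cos φ₂ cos Δλ, the central angle is δ ≈ 2.414 rad (138.3°).
Interpolate at f = 0.12 with slerp weights a = sin((1−f)δ)/sin δ ≈ 1.279, b = sin(fδ)/sin δ ≈ 0.430.
p = a·p₁ + b·p₂ ≈ (-0.293, -0.584, 0.757); φ = arcsin(p_z) ≈ 49.23°, λ = atan2(p_y, p_x) ≈ -116.63°.

≈ 49°N, 117°W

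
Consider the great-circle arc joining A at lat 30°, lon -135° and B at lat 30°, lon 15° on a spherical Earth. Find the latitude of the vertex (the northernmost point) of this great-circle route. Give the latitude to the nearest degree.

The great circle lies in the plane with unit normal n̂ = (p₁ × p₂)/|p₁ × p₂|.
Here n̂_z ≈ +0.409; the vertex latitude is φ_max = arccos|n̂_z| ≈ 65.9°.
Check via Clairaut: cos φ_max = |cos φ₁| · sin C = cos(30.0°)·sin(28.2°) ≈ 0.409, again giving ≈ 65.9°.

≈ 66°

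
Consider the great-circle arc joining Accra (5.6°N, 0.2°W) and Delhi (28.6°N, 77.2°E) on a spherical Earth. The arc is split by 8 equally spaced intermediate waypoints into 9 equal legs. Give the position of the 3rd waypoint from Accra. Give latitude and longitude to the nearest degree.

≈ 17°N, 23°E

Write both endpoints as unit vectors p₁, p₂ with components (cos φ cos λ, cos φ sin λ, sin φ).
The central angle between the endpoints is δ = arccos(p₁·p₂) ≈ 1.331 rad (76.3°).
Interpolate at f = 3/9 with slerp weights a = sin((1−f)δ)/sin δ ≈ 0.798, b = sin(fδ)/sin δ ≈ 0.442.
p = a·p₁ + b·p₂ ≈ (0.880, 0.376, 0.289); φ = arcsin(p_z) ≈ 16.82°, λ = atan2(p_y, p_x) ≈ 23.10°.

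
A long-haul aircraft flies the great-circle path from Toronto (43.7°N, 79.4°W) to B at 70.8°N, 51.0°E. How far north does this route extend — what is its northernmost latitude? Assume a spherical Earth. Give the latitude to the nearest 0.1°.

≈ 77.9°N

The great circle lies in the plane with unit normal n̂ = (p₁ × p₂)/|p₁ × p₂|.
Here n̂_z ≈ +0.209; the vertex latitude is φ_max = arccos|n̂_z| ≈ 77.9°.
Check via Clairaut: cos φ_max = |cos φ₁| · sin C = cos(43.7°)·sin(16.8°) ≈ 0.209, again giving ≈ 77.9°.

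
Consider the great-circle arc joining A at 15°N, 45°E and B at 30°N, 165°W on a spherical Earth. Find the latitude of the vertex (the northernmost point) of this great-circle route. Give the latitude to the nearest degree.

≈ 59°N

The great circle lies in the plane with unit normal n̂ = (p₁ × p₂)/|p₁ × p₂|.
Here n̂_z ≈ +0.520; the vertex latitude is φ_max = arccos|n̂_z| ≈ 58.6°.
Check via Clairaut: cos φ_max = |cos φ₁| · sin C = cos(15.0°)·sin(32.6°) ≈ 0.520, again giving ≈ 58.6°.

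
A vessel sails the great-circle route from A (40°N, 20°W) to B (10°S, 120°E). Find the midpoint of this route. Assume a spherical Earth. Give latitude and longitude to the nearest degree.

From cos δ = sin φ₁ sin φ₂ + cos φ₁ cos φ₂ cos Δλ, the central angle is δ ≈ 2.332 rad (133.6°).
Interpolate at f = 1/2 with slerp weights a = sin((1−f)δ)/sin δ ≈ 1.269, b = sin(fδ)/sin δ ≈ 1.269.
p = a·p₁ + b·p₂ ≈ (0.289, 0.750, 0.595); φ = arcsin(p_z) ≈ 36.54°, λ = atan2(p_y, p_x) ≈ 68.95°.

≈ (37°N, 69°E)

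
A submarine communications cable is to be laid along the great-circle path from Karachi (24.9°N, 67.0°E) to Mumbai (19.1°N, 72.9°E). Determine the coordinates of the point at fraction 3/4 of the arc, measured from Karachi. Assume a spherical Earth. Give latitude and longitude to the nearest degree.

≈ (21°N, 71°E)

Convert each endpoint to a unit vector on the sphere (x = cos φ cos λ, y = cos φ sin λ, z = sin φ).
The central angle between the endpoints is δ = arccos(p₁·p₂) ≈ 0.139 rad (8.0°).
Interpolate at f = 3/4 with slerp weights a = sin((1−f)δ)/sin δ ≈ 0.251, b = sin(fδ)/sin δ ≈ 0.751.
p = a·p₁ + b·p₂ ≈ (0.298, 0.888, 0.351); φ = arcsin(p_z) ≈ 20.57°, λ = atan2(p_y, p_x) ≈ 71.47°.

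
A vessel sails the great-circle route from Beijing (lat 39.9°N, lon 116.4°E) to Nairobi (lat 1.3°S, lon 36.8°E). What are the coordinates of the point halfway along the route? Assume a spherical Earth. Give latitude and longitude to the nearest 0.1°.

Write both endpoints as unit vectors p₁, p₂ with components (cos φ cos λ, cos φ sin λ, sin φ).
The central angle between the endpoints is δ = arccos(p₁·p₂) ≈ 1.447 rad (82.9°).
Interpolate at f = 1/2 with slerp weights a = sin((1−f)δ)/sin δ ≈ 0.667, b = sin(fδ)/sin δ ≈ 0.667.
p = a·p₁ + b·p₂ ≈ (0.306, 0.858, 0.413); φ = arcsin(p_z) ≈ 24.38°, λ = atan2(p_y, p_x) ≈ 70.34°.

≈ lat 24.4°N, lon 70.3°E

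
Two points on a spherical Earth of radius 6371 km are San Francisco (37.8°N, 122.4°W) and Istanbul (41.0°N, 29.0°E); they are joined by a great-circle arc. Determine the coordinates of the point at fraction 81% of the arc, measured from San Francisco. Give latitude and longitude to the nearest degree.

≈ (57°N, 16°E)

Convert each endpoint to a unit vector on the sphere (x = cos φ cos λ, y = cos φ sin λ, z = sin φ).
The central angle between the endpoints is δ = arccos(p₁·p₂) ≈ 1.693 rad (97.0°).
Interpolate at f = 0.81 with slerp weights a = sin((1−f)δ)/sin δ ≈ 0.318, b = sin(fδ)/sin δ ≈ 0.987.
p = a·p₁ + b·p₂ ≈ (0.517, 0.149, 0.843); φ = arcsin(p_z) ≈ 57.46°, λ = atan2(p_y, p_x) ≈ 16.06°.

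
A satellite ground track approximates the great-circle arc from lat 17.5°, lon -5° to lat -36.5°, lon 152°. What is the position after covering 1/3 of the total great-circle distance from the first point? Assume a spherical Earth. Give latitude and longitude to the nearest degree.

≈ lat -21°, lon 29°

The haversine formula gives a central angle δ ≈ 2.656 rad (152.2°) between the endpoints.
Interpolate at f = 1/3 with slerp weights a = sin((1−f)δ)/sin δ ≈ 2.101, b = sin(fδ)/sin δ ≈ 1.660.
p = a·p₁ + b·p₂ ≈ (0.818, 0.452, -0.356); φ = arcsin(p_z) ≈ -20.82°, λ = atan2(p_y, p_x) ≈ 28.91°.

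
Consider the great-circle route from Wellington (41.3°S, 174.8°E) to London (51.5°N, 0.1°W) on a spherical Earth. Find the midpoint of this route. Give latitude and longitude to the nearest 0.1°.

From cos δ = sin φ₁ sin φ₂ + cos φ₁ cos φ₂ cos Δλ, the central angle is δ ≈ 2.953 rad (169.2°).
Interpolate at f = 1/2 with slerp weights a = sin((1−f)δ)/sin δ ≈ 5.322, b = sin(fδ)/sin δ ≈ 5.322.
p = a·p₁ + b·p₂ ≈ (-0.669, 0.357, 0.652); φ = arcsin(p_z) ≈ 40.73°, λ = atan2(p_y, p_x) ≈ 151.93°.

≈ (40.7°N, 151.9°E)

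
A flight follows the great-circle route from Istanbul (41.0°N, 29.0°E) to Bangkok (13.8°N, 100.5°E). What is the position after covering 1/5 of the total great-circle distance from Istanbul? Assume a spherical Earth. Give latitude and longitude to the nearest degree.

Convert each endpoint to a unit vector on the sphere (x = cos φ cos λ, y = cos φ sin λ, z = sin φ).
The central angle between the endpoints is δ = arccos(p₁·p₂) ≈ 1.171 rad (67.1°).
Interpolate at f = 1/5 with slerp weights a = sin((1−f)δ)/sin δ ≈ 0.875, b = sin(fδ)/sin δ ≈ 0.252.
p = a·p₁ + b·p₂ ≈ (0.533, 0.561, 0.634); φ = arcsin(p_z) ≈ 39.34°, λ = atan2(p_y, p_x) ≈ 46.46°.

≈ 39°N, 46°E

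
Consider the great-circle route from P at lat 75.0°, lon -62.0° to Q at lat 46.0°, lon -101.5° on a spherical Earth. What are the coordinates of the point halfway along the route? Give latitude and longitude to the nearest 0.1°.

≈ lat 61.6°, lon -91.1°

Write both endpoints as unit vectors p₁, p₂ with components (cos φ cos λ, cos φ sin λ, sin φ).
The central angle between the endpoints is δ = arccos(p₁·p₂) ≈ 0.585 rad (33.5°).
Interpolate at f = 1/2 with slerp weights a = sin((1−f)δ)/sin δ ≈ 0.522, b = sin(fδ)/sin δ ≈ 0.522.
p = a·p₁ + b·p₂ ≈ (-0.009, -0.475, 0.880); φ = arcsin(p_z) ≈ 61.65°, λ = atan2(p_y, p_x) ≈ -91.07°.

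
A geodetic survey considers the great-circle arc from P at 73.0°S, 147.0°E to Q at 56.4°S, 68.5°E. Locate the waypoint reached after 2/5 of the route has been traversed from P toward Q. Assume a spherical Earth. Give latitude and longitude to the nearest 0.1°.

From cos δ = sin φ₁ sin φ₂ + cos φ₁ cos φ₂ cos Δλ, the central angle is δ ≈ 0.594 rad (34.0°).
Interpolate at f = 2/5 with slerp weights a = sin((1−f)δ)/sin δ ≈ 0.623, b = sin(fδ)/sin δ ≈ 0.421.
p = a·p₁ + b·p₂ ≈ (-0.068, 0.316, -0.946); φ = arcsin(p_z) ≈ -71.16°, λ = atan2(p_y, p_x) ≈ 102.08°.

≈ 71.2°S, 102.1°E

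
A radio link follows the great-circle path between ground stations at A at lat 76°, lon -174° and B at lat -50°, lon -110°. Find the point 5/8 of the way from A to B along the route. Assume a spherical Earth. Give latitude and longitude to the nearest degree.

Write both endpoints as unit vectors p₁, p₂ with components (cos φ cos λ, cos φ sin λ, sin φ).
The central angle between the endpoints is δ = arccos(p₁·p₂) ≈ 2.312 rad (132.5°).
Interpolate at f = 5/8 with slerp weights a = sin((1−f)δ)/sin δ ≈ 1.033, b = sin(fδ)/sin δ ≈ 1.345.
p = a·p₁ + b·p₂ ≈ (-0.544, -0.838, -0.027); φ = arcsin(p_z) ≈ -1.57°, λ = atan2(p_y, p_x) ≈ -122.99°.

≈ lat -2°, lon -123°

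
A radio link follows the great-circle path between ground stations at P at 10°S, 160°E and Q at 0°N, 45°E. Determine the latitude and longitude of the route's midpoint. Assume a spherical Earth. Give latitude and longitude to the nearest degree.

≈ 9°S, 102°E

Write both endpoints as unit vectors p₁, p₂ with components (cos φ cos λ, cos φ sin λ, sin φ).
The central angle between the endpoints is δ = arccos(p₁·p₂) ≈ 2.000 rad (114.6°).
Interpolate at f = 1/2 with slerp weights a = sin((1−f)δ)/sin δ ≈ 0.925, b = sin(fδ)/sin δ ≈ 0.925.
p = a·p₁ + b·p₂ ≈ (-0.202, 0.966, -0.161); φ = arcsin(p_z) ≈ -9.25°, λ = atan2(p_y, p_x) ≈ 101.81°.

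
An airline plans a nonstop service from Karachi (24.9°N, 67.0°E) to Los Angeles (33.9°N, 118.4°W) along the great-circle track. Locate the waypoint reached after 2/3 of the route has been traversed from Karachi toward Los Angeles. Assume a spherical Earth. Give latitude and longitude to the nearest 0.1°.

The haversine formula gives a central angle δ ≈ 2.111 rad (121.0°) between the endpoints.
Interpolate at f = 2/3 with slerp weights a = sin((1−f)δ)/sin δ ≈ 0.755, b = sin(fδ)/sin δ ≈ 1.151.
p = a·p₁ + b·p₂ ≈ (-0.187, -0.210, 0.960); φ = arcsin(p_z) ≈ 73.67°, λ = atan2(p_y, p_x) ≈ -131.65°.

≈ 73.7°N, 131.6°W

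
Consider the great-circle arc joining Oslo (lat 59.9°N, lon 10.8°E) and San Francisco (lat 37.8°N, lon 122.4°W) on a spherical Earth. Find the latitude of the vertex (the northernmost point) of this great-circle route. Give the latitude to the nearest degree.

The great circle lies in the plane with unit normal n̂ = (p₁ × p₂)/|p₁ × p₂|.
Here n̂_z ≈ -0.299; the vertex latitude is φ_max = arccos|n̂_z| ≈ 72.6°.
Check via Clairaut: cos φ_max = |cos φ₁| · sin C = cos(59.9°)·sin(36.6°) ≈ 0.299, again giving ≈ 72.6°.

≈ 73°N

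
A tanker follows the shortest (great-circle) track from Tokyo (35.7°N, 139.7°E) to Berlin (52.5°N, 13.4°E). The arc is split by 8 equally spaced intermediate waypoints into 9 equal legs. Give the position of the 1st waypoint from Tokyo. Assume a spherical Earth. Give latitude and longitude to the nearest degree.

≈ 43°N, 134°E

The haversine formula gives a central angle δ ≈ 1.400 rad (80.2°) between the endpoints.
Interpolate at f = 1/9 with slerp weights a = sin((1−f)δ)/sin δ ≈ 0.961, b = sin(fδ)/sin δ ≈ 0.157.
p = a·p₁ + b·p₂ ≈ (-0.502, 0.527, 0.686); φ = arcsin(p_z) ≈ 43.28°, λ = atan2(p_y, p_x) ≈ 133.62°.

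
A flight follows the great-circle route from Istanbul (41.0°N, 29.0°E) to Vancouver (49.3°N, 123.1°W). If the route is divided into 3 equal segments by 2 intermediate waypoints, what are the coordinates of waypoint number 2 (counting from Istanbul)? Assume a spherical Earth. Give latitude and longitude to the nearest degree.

Convert each endpoint to a unit vector on the sphere (x = cos φ cos λ, y = cos φ sin λ, z = sin φ).
The central angle between the endpoints is δ = arccos(p₁·p₂) ≈ 1.508 rad (86.4°).
Interpolate at f = 2/3 with slerp weights a = sin((1−f)δ)/sin δ ≈ 0.483, b = sin(fδ)/sin δ ≈ 0.846.
p = a·p₁ + b·p₂ ≈ (0.017, -0.286, 0.958); φ = arcsin(p_z) ≈ 73.38°, λ = atan2(p_y, p_x) ≈ -86.52°.

≈ 73°N, 87°W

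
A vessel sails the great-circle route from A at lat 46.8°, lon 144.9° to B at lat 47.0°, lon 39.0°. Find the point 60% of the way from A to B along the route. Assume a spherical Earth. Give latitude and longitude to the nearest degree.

Convert each endpoint to a unit vector on the sphere (x = cos φ cos λ, y = cos φ sin λ, z = sin φ).
The central angle between the endpoints is δ = arccos(p₁·p₂) ≈ 1.154 rad (66.1°).
Interpolate at f = 0.60 with slerp weights a = sin((1−f)δ)/sin δ ≈ 0.487, b = sin(fδ)/sin δ ≈ 0.698.
p = a·p₁ + b·p₂ ≈ (0.097, 0.491, 0.866); φ = arcsin(p_z) ≈ 59.95°, λ = atan2(p_y, p_x) ≈ 78.81°.

≈ lat 60°, lon 79°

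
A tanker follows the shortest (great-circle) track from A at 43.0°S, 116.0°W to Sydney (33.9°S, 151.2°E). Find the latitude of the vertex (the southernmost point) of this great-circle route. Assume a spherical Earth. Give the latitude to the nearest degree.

≈ 50°S

The great circle lies in the plane with unit normal n̂ = (p₁ × p₂)/|p₁ × p₂|.
Here n̂_z ≈ -0.647; the vertex latitude is φ_max = arccos|n̂_z| ≈ 49.7°.
Check via Clairaut: cos φ_max = |cos φ₁| · sin C = cos(43.0°)·sin(117.7°) ≈ 0.647, again giving ≈ 49.7°.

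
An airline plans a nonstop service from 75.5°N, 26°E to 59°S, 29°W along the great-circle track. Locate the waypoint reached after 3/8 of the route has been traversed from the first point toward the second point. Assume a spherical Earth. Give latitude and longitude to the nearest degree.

≈ 26°N, 9°W

Write both endpoints as unit vectors p₁, p₂ with components (cos φ cos λ, cos φ sin λ, sin φ).
The central angle between the endpoints is δ = arccos(p₁·p₂) ≈ 2.428 rad (139.1°).
Interpolate at f = 3/8 with slerp weights a = sin((1−f)δ)/sin δ ≈ 1.525, b = sin(fδ)/sin δ ≈ 1.206.
p = a·p₁ + b·p₂ ≈ (0.887, -0.134, 0.443); φ = arcsin(p_z) ≈ 26.27°, λ = atan2(p_y, p_x) ≈ -8.58°.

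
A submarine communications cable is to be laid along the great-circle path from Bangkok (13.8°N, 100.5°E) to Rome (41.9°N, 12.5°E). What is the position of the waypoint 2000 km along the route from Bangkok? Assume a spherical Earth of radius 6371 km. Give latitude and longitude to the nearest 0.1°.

≈ 25.0°N, 85.6°E

Convert each endpoint to a unit vector on the sphere (x = cos φ cos λ, y = cos φ sin λ, z = sin φ).
The central angle between the endpoints is δ = arccos(p₁·p₂) ≈ 1.385 rad (79.4°). The total great-circle distance is δ·R ≈ 1.385 × 6371 ≈ 8825 km, so the target fraction is f = 2000/8825 ≈ 0.227.
Interpolate at f ≈ 0.227 with slerp weights a = sin((1−f)δ)/sin δ ≈ 0.893, b = sin(fδ)/sin δ ≈ 0.314.
p = a·p₁ + b·p₂ ≈ (0.070, 0.903, 0.423); φ = arcsin(p_z) ≈ 25.02°, λ = atan2(p_y, p_x) ≈ 85.55°.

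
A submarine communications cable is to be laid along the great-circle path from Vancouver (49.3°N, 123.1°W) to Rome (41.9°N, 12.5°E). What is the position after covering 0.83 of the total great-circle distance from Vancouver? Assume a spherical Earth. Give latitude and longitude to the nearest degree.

Write both endpoints as unit vectors p₁, p₂ with components (cos φ cos λ, cos φ sin λ, sin φ).
The central angle between the endpoints is δ = arccos(p₁·p₂) ≈ 1.411 rad (80.8°).
Interpolate at f = 0.83 with slerp weights a = sin((1−f)δ)/sin δ ≈ 0.241, b = sin(fδ)/sin δ ≈ 0.933.
p = a·p₁ + b·p₂ ≈ (0.592, 0.019, 0.805); φ = arcsin(p_z) ≈ 53.66°, λ = atan2(p_y, p_x) ≈ 1.83°.

≈ (54°N, 2°E)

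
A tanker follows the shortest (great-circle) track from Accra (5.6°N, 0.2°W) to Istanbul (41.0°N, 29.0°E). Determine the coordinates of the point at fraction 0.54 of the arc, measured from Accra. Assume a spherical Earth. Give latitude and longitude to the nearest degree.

≈ (25°N, 13°E)

From cos δ = sin φ₁ sin φ₂ + cos φ₁ cos φ₂ cos Δλ, the central angle is δ ≈ 0.767 rad (44.0°).
Interpolate at f = 0.54 with slerp weights a = sin((1−f)δ)/sin δ ≈ 0.498, b = sin(fδ)/sin δ ≈ 0.580.
p = a·p₁ + b·p₂ ≈ (0.878, 0.210, 0.429); φ = arcsin(p_z) ≈ 25.41°, λ = atan2(p_y, p_x) ≈ 13.47°.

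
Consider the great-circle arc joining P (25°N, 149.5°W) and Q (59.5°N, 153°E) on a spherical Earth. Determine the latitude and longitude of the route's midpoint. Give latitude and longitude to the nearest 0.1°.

≈ (45.7°N, 169.5°W)

From cos δ = sin φ₁ sin φ₂ + cos φ₁ cos φ₂ cos Δλ, the central angle is δ ≈ 0.913 rad (52.3°).
Interpolate at f = 1/2 with slerp weights a = sin((1−f)δ)/sin δ ≈ 0.557, b = sin(fδ)/sin δ ≈ 0.557.
p = a·p₁ + b·p₂ ≈ (-0.687, -0.128, 0.715); φ = arcsin(p_z) ≈ 45.68°, λ = atan2(p_y, p_x) ≈ -169.45°.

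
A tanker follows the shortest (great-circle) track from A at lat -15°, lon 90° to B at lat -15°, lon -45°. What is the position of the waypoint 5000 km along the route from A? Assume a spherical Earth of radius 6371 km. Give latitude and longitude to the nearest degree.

The haversine formula gives a central angle δ ≈ 2.205 rad (126.4°) between the endpoints. The total great-circle distance is δ·R ≈ 2.205 × 6371 ≈ 14050 km, so the target fraction is f = 5000/14050 ≈ 0.356.
Interpolate at f ≈ 0.356 with slerp weights a = sin((1−f)δ)/sin δ ≈ 1.228, b = sin(fδ)/sin δ ≈ 0.877.
p = a·p₁ + b·p₂ ≈ (0.599, 0.586, -0.545); φ = arcsin(p_z) ≈ -33.01°, λ = atan2(p_y, p_x) ≈ 44.38°.

≈ lat -33°, lon 44°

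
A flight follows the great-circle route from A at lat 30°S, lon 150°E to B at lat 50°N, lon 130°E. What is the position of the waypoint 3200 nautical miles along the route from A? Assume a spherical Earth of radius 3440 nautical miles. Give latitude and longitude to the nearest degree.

≈ lat 22°N, lon 139°E

Convert each endpoint to a unit vector on the sphere (x = cos φ cos λ, y = cos φ sin λ, z = sin φ).
The central angle between the endpoints is δ = arccos(p₁·p₂) ≈ 1.430 rad (81.9°). The total great-circle distance is δ·R ≈ 1.430 × 3440 ≈ 4920 nmi, so the target fraction is f = 3200/4920 ≈ 0.650.
Interpolate at f ≈ 0.650 with slerp weights a = sin((1−f)δ)/sin δ ≈ 0.484, b = sin(fδ)/sin δ ≈ 0.810.
p = a·p₁ + b·p₂ ≈ (-0.698, 0.608, 0.378); φ = arcsin(p_z) ≈ 22.22°, λ = atan2(p_y, p_x) ≈ 138.91°.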